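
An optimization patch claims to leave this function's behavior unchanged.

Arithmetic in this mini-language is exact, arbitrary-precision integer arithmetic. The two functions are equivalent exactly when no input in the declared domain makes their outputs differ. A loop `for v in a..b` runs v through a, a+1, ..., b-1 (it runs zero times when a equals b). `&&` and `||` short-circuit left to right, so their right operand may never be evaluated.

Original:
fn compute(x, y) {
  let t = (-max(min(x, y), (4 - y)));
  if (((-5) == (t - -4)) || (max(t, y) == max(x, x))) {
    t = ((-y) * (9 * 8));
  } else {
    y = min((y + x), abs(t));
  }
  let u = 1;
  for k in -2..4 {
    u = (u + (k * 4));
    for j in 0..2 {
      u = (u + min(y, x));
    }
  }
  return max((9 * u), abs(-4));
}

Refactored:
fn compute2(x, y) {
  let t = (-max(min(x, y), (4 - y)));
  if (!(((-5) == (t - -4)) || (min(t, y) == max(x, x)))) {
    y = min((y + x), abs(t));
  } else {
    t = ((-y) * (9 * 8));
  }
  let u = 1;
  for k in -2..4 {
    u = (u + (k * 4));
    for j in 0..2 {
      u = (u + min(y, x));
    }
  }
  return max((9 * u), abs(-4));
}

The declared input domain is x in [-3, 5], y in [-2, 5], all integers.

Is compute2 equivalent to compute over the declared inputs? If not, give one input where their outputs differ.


There is a counterexample at x=-1, y=-1: 9 on one side, 4 on the other.
compute: t becomes -5; next (((-5) == (t - -4)) || (max(t, y) == max(x, x))) evaluates to true; next t becomes 72; next u becomes 1; next at k=-2:; next u becomes -7; next at j=0:; next u becomes -8; next at j=1:; next u becomes -9; next at k=-1:; next u becomes -13; next at j=0:; next u becomes -14; next at j=1:; next u becomes -15; next at k=0:; next u becomes -15; next at j=0:; next u becomes -16; next at j=1:; next u becomes -17; next at k=1:; next u becomes -13; next at j=0:; next u becomes -14; next at j=1:; next u becomes -15; next at k=2:; next u becomes -7; next at j=0:; next u becomes -8; next at j=1:; next u becomes -9; next at k=3:; next u becomes 3; next at j=0:; next u becomes 2; next at j=1:; next u becomes 1; next final value 9
compute2: t becomes -5; next (!(((-5) == (t - -4)) || (min(t, y) == max(x, x)))) evaluates to true; next y becomes -2; next u becomes 1; next at k=-2:; next u becomes -7; next at j=0:; next u becomes -9; next at j=1:; next u becomes -11; next at k=-1:; next u becomes -15; next at j=0:; next u becomes -17; next at j=1:; next u becomes -19; next at k=0:; next u becomes -19; next at j=0:; next u becomes -21; next at j=1:; next u becomes -23; next at k=1:; next u becomes -19; next at j=0:; next u becomes -21; next at j=1:; next u becomes -23; next at k=2:; next u becomes -15; next at j=0:; next u becomes -17; next at j=1:; next u becomes -19; next at k=3:; next u becomes -7; next at j=0:; next u becomes -9; next at j=1:; next u becomes -11; next final value 4
verdict: not equivalent; witness: x=-1, y=-1


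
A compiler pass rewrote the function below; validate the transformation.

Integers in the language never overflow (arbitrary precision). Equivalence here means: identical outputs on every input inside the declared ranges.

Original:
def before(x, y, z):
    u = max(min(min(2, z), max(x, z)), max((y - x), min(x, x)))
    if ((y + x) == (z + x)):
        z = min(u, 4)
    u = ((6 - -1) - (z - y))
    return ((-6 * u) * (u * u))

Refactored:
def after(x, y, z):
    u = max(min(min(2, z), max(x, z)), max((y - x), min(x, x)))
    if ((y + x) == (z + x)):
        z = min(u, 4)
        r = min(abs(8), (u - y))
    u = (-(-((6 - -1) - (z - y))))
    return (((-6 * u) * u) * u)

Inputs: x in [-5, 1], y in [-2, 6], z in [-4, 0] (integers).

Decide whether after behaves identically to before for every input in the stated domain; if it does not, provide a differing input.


Although statement counts differ; and constant usage differs; and arithmetic usage differs; and local variable names differ; and min/max/abs usage differs, 315/315 inputs agree.
verdict: equivalent


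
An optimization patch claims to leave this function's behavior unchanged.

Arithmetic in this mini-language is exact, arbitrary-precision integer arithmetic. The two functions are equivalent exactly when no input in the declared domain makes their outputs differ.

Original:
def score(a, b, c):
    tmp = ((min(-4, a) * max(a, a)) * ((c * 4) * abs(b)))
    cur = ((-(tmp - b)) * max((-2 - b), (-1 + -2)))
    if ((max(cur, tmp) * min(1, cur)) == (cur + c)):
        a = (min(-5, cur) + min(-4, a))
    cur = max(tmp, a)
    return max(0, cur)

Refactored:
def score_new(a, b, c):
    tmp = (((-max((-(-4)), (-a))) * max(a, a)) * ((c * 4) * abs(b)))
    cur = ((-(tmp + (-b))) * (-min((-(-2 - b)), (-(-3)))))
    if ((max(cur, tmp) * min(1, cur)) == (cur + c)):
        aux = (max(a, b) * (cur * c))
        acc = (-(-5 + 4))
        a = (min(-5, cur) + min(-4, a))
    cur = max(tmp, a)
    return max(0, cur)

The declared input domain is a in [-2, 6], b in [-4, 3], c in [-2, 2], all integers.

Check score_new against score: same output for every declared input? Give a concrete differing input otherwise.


Side by side, the visible changes include: constant usage differs, plus statement counts differ, plus arithmetic usage differs, plus min/max/abs usage differs, plus local variable names differ.
Tracing a=2, b=-3, c=2: score: tmp = -192; cur = 189; ((max(cur, tmp) * min(1, cur)) == (cur + c)) -> false; cur = 2; return 2 | score_new: tmp = -192; cur = 189; ((max(cur, tmp) * min(1, cur)) == (cur + c)) -> false; cur = 2; return 2 — matching result 2.
Across all 360 domain points the two functions coincide.
verdict: equivalent


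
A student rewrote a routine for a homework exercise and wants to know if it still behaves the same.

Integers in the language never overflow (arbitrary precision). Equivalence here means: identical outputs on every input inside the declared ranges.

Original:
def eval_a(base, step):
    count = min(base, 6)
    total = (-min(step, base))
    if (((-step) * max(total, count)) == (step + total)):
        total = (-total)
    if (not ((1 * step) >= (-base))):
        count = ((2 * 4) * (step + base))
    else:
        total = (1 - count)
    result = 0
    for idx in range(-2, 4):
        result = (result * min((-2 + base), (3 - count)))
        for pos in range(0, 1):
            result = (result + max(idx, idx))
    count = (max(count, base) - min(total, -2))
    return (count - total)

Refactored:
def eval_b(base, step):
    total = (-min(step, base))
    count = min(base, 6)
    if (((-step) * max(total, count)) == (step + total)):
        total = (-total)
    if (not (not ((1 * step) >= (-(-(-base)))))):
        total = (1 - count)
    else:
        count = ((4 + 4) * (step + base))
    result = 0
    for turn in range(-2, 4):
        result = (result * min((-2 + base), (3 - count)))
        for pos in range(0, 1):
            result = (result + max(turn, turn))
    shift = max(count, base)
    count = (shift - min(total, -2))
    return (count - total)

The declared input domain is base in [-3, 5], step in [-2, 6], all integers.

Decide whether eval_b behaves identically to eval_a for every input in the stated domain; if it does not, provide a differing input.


Although arithmetic usage differs; also statement counts differ; also constant usage differs; also local variable names differ; also boolean connective usage differs, 81/81 inputs agree.
verdict: equivalent


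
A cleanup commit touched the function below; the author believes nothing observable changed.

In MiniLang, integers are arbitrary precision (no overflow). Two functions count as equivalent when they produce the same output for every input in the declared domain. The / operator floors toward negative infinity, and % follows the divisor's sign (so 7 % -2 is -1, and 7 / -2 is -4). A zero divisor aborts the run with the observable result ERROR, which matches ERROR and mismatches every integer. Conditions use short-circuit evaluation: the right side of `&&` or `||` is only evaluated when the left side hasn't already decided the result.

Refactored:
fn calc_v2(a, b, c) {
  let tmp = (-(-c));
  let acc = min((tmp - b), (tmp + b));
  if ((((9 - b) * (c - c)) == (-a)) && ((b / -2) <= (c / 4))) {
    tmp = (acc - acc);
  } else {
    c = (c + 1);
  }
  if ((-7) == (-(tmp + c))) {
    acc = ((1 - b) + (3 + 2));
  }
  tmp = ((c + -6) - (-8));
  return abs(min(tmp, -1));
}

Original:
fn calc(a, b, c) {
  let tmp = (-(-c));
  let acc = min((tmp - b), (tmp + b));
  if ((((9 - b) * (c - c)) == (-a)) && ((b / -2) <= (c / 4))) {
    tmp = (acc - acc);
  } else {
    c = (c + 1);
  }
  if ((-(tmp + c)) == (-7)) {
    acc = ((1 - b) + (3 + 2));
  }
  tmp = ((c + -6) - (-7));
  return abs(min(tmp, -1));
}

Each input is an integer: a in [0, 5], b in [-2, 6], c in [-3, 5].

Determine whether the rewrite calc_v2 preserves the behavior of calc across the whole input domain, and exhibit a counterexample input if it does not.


Not equivalent: a=0, b=1, c=-3 separates them (2 vs 1).
calc: tmp = -3; acc = -4; ((((9 - b) * (c - c)) == (-a)) && ((b / -2) <= (c / 4))) -> true; tmp = 0; ((-(tmp + c)) == (-7)) -> false; tmp = -2; return 2
calc_v2: tmp = -3; acc = -4; ((((9 - b) * (c - c)) == (-a)) && ((b / -2) <= (c / 4))) -> true; tmp = 0; ((-7) == (-(tmp + c))) -> false; tmp = -1; return 1
verdict: not equivalent; witness: a=0, b=1, c=-3


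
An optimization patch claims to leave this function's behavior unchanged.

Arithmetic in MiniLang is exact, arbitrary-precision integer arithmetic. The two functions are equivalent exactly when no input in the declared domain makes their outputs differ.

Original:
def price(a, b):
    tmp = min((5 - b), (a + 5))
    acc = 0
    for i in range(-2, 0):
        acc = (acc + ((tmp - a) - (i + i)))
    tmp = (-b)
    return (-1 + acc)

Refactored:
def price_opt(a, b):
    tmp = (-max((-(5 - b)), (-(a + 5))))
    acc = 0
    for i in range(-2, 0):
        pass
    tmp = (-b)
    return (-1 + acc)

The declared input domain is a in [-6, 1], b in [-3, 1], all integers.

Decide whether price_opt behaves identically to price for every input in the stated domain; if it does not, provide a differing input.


Evaluate both at a=-6, b=-3.
price: tmp := -1 | acc := 0 | iter i=-2: | acc := 9 | iter i=-1: | acc := 16 | tmp := 3 | result 15
price_opt: tmp := -1 | acc := 0 | iter i=-2: | iter i=-1: | tmp := 3 | result -1
15 vs -1 — the two versions disagree here.
verdict: not equivalent; witness: a=-6, b=-3


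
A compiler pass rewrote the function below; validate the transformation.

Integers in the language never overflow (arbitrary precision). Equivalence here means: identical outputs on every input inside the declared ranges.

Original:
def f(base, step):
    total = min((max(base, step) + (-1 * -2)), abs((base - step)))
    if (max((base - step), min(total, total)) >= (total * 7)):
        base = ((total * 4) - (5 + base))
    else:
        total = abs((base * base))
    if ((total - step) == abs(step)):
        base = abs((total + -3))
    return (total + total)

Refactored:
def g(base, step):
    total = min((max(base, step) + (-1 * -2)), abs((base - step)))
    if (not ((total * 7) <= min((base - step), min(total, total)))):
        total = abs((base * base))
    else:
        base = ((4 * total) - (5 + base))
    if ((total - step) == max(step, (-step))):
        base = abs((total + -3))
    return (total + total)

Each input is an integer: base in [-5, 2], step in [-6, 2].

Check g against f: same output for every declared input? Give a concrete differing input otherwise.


Take base=-5, step=-2.
f: total := 0 | (max((base - step), min(total, total)) >= (total * 7)): true | base := 0 | ((total - step) == abs(step)): true | base := 3 | result 0
g: total := 0 | (not ((total * 7) <= min((base - step), min(total, total)))): true | total := 25 | ((total - step) == max(step, (-step))): false | result 50
0 against 50: the behavior changed.
verdict: not equivalent; witness: base=-5, step=-2


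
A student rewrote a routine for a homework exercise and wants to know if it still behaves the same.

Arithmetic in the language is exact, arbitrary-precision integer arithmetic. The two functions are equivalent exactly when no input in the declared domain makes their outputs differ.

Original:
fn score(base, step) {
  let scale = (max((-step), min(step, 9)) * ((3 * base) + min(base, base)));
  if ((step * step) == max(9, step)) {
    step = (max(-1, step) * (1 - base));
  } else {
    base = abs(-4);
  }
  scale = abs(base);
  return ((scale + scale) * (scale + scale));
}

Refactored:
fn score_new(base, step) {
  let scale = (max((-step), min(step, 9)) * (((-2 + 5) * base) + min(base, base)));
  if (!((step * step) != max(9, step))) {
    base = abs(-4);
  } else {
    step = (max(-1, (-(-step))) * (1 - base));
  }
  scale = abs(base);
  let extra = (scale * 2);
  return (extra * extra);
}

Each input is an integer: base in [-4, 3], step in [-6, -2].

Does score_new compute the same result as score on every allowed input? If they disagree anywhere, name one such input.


There is a counterexample at base=-3, step=-6: 64 on one side, 36 on the other.
score: scale := -72 | ((step * step) == max(9, step)): false | base := 4 | scale := 4 | result 64
score_new: scale := -72 | (!((step * step) != max(9, step))): false | step := -4 | scale := 3 | extra := 6 | result 36
verdict: not equivalent; witness: base=-3, step=-6


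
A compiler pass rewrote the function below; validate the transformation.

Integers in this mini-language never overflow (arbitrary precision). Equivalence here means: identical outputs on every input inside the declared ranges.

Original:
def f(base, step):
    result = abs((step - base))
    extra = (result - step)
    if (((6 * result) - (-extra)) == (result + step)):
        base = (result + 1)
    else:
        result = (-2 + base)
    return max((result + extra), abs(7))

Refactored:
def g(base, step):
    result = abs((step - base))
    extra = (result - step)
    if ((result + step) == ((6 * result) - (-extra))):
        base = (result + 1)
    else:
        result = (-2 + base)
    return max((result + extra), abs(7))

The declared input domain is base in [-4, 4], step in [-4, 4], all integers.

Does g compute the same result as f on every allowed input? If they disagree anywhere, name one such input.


Comparing the listings, the differences include: same computation, different form.
Tracing base=3, step=2: f: result := 1 | extra := -1 | (((6 * result) - (-extra)) == (result + step)): false | result := 1 | result 7 | g: result := 1 | extra := -1 | ((result + step) == ((6 * result) - (-extra))): false | result := 1 | result 7 — matching result 7.
Sweeping the whole domain (81 inputs) finds no disagreement.
verdict: equivalent


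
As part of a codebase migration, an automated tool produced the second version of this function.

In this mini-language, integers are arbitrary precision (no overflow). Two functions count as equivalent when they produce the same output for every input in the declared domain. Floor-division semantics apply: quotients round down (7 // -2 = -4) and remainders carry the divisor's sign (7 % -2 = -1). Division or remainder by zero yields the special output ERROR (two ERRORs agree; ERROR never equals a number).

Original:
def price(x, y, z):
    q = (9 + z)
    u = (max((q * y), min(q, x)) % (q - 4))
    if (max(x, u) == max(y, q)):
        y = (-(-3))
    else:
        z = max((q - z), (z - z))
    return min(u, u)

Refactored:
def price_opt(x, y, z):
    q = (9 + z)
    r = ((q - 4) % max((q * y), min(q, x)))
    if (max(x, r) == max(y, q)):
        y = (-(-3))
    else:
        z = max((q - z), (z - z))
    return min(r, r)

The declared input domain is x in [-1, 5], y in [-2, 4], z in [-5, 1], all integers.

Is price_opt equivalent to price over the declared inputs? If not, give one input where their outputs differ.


There is a counterexample at x=-1, y=-2, z=-5: ERROR on one side, 0 on the other.
price: q becomes 4; next hits division by zero so the output is ERROR
price_opt: q becomes 4; next r becomes 0; next (max(x, r) == max(y, q)) evaluates to false; next z becomes 9; next final value 0
verdict: not equivalent; witness: x=-1, y=-2, z=-5


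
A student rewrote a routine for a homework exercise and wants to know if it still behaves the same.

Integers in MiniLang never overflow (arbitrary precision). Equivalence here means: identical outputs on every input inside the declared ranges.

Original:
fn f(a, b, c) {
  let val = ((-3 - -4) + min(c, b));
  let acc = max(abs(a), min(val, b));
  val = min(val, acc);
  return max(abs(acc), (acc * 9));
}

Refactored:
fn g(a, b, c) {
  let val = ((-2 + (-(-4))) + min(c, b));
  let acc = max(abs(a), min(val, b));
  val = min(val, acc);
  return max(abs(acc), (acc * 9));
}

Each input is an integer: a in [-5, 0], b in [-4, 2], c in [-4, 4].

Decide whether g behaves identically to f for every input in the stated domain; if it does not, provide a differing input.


a=-1, b=2, c=0 yields 9 from f but 18 from g.
verdict: not equivalent; witness: a=-1, b=2, c=0


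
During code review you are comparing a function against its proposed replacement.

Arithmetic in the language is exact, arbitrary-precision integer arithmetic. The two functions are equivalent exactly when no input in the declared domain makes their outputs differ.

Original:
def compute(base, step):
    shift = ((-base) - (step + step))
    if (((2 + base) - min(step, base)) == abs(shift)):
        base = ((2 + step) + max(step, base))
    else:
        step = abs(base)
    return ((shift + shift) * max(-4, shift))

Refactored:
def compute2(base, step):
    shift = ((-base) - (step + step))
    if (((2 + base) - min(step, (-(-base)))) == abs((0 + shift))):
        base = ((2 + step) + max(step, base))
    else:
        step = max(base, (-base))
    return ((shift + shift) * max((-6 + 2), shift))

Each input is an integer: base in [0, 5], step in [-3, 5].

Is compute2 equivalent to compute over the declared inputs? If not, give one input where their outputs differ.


The two are interchangeable: arithmetic usage differs, plus min/max/abs usage differs, plus constant usage differs, and every declared input agrees.
One worked example (base=3, step=-3) — compute: shift := 3 | (((2 + base) - min(step, base)) == abs(shift)): false | step := 3 | result 18; compute2: shift := 3 | (((2 + base) - min(step, (-(-base)))) == abs((0 + shift))): false | step := 3 | result 18; agreement on 18.
An exhaustive pass over the 54 declared inputs shows identical outputs.
verdict: equivalent


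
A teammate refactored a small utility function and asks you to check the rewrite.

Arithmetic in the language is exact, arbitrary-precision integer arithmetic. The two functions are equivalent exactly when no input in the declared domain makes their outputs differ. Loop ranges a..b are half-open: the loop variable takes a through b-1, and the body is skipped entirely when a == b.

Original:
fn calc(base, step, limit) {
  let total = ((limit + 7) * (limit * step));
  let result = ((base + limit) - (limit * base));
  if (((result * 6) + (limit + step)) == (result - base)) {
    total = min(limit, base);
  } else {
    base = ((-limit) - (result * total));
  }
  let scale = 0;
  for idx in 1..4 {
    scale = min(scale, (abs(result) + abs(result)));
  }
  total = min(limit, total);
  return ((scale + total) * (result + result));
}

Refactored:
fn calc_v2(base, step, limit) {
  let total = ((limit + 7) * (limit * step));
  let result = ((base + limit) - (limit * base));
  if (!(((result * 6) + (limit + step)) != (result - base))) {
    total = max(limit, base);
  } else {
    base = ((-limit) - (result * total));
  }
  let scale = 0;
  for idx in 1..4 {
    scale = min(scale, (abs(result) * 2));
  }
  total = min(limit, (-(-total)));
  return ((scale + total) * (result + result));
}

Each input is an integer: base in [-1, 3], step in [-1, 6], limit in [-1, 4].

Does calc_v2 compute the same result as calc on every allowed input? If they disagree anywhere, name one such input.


The rewrite breaks on base=-1, step=6, limit=0, where the results are 2 and 0.
calc: total := 0 | result := -1 | (((result * 6) + (limit + step)) == (result - base)): true | total := -1 | scale := 0 | iter idx=1: | scale := 0 | iter idx=2: | scale := 0 | iter idx=3: | scale := 0 | total := -1 | result 2
calc_v2: total := 0 | result := -1 | (!(((result * 6) + (limit + step)) != (result - base))): true | total := 0 | scale := 0 | iter idx=1: | scale := 0 | iter idx=2: | scale := 0 | iter idx=3: | scale := 0 | total := 0 | result 0
verdict: not equivalent; witness: base=-1, step=6, limit=0


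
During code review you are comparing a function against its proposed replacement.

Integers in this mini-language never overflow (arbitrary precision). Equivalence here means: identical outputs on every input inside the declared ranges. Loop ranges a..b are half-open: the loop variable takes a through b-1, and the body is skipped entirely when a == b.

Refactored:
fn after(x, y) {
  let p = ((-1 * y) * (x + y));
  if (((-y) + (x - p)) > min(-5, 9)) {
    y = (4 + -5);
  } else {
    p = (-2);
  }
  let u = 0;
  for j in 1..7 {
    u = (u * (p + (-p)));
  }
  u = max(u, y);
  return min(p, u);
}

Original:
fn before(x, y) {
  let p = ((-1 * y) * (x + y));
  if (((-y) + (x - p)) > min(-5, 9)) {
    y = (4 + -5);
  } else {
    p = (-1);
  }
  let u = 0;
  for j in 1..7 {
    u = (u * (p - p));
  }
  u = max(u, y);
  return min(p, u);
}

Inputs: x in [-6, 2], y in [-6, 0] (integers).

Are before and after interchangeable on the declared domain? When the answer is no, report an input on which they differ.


Take x=-6, y=0.
before: p becomes 0; next (((-y) + (x - p)) > min(-5, 9)) evaluates to false; next p becomes -1; next u becomes 0; next at j=1:; next u becomes 0; next at j=2:; next u becomes 0; next at j=3:; next u becomes 0; next at j=4:; next u becomes 0; next at j=5:; next u becomes 0; next at j=6:; next u becomes 0; next u becomes 0; next final value -1
after: p becomes 0; next (((-y) + (x - p)) > min(-5, 9)) evaluates to false; next p becomes -2; next u becomes 0; next at j=1:; next u becomes 0; next at j=2:; next u becomes 0; next at j=3:; next u becomes 0; next at j=4:; next u becomes 0; next at j=5:; next u becomes 0; next at j=6:; next u becomes 0; next u becomes 0; next final value -2
-1 against -2: the behavior changed.
verdict: not equivalent; witness: x=-6, y=0


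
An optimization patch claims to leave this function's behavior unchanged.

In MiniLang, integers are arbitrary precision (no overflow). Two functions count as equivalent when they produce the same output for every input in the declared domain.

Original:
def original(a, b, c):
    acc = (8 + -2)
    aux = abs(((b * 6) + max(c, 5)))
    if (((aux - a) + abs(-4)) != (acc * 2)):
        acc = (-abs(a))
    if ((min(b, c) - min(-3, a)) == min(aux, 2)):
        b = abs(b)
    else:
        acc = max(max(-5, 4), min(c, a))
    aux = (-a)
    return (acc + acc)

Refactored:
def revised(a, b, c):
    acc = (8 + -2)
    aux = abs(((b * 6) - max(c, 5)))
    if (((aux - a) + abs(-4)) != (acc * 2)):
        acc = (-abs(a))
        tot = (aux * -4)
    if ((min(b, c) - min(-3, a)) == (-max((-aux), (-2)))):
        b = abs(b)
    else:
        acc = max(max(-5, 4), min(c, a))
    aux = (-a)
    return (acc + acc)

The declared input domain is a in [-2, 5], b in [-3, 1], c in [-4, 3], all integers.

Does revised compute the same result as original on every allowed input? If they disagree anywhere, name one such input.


There is a counterexample at a=-2, b=-1, c=-2: -4 on one side, 8 on the other.
original: acc := 6 | aux := 1 | (((aux - a) + abs(-4)) != (acc * 2)): true | acc := -2 | ((min(b, c) - min(-3, a)) == min(aux, 2)): true | b := 1 | aux := 2 | result -4
revised: acc := 6 | aux := 11 | (((aux - a) + abs(-4)) != (acc * 2)): true | acc := -2 | tot := -44 | ((min(b, c) - min(-3, a)) == (-max((-aux), (-2)))): false | acc := 4 | aux := 2 | result 8
verdict: not equivalent; witness: a=-2, b=-1, c=-2


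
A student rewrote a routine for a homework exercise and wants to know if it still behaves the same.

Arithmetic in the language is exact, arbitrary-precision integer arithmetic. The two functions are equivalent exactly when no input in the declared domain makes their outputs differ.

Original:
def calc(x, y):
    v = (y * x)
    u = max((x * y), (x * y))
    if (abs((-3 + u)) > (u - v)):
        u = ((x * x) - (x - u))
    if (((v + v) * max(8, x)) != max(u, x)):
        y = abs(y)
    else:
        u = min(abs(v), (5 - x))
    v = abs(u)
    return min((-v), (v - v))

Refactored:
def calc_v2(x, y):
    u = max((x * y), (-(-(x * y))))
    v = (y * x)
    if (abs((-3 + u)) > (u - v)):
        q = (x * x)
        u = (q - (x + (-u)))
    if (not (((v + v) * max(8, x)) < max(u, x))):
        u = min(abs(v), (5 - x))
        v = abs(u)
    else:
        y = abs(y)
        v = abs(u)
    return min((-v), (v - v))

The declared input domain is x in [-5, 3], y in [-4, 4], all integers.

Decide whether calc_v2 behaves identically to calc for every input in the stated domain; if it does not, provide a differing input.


These are not equivalent — on x=-5, y=-4 the outputs split (-50 vs -10).
calc: v := 20 | u := 20 | (abs((-3 + u)) > (u - v)): true | u := 50 | (((v + v) * max(8, x)) != max(u, x)): true | y := 4 | v := 50 | result -50
calc_v2: u := 20 | v := 20 | (abs((-3 + u)) > (u - v)): true | q := 25 | u := 50 | (not (((v + v) * max(8, x)) < max(u, x))): true | u := 10 | v := 10 | result -10
verdict: not equivalent; witness: x=-5, y=-4


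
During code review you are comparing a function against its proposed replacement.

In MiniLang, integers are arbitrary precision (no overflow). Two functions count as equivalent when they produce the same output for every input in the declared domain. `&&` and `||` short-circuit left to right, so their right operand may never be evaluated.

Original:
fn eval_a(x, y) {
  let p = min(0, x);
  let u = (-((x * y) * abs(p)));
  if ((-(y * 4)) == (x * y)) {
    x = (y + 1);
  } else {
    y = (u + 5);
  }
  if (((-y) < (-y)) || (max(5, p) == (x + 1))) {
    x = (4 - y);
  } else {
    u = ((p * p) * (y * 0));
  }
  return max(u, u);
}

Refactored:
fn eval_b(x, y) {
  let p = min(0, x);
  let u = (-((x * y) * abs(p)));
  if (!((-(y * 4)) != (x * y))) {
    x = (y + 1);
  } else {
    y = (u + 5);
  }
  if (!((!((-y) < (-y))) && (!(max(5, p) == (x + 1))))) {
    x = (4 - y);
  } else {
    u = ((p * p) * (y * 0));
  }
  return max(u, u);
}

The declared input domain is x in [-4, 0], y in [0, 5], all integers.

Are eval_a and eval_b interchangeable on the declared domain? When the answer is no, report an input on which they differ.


This is a faithful refactor — comparison usage differs, boolean connective usage differs, but the computed results match everywhere.
One worked example (x=0, y=3) — eval_a: p = 0; u = 0; ((-(y * 4)) == (x * y)) -> false; y = 5; (((-y) < (-y)) || (max(5, p) == (x + 1))) -> false; u = 0; return 0; eval_b: p = 0; u = 0; (!((-(y * 4)) != (x * y))) -> false; y = 5; (!((!((-y) < (-y))) && (!(max(5, p) == (x + 1))))) -> false; u = 0; return 0; agreement on 0.
Checked all 30 inputs in the declared domain: the outputs agree on every one.
verdict: equivalent


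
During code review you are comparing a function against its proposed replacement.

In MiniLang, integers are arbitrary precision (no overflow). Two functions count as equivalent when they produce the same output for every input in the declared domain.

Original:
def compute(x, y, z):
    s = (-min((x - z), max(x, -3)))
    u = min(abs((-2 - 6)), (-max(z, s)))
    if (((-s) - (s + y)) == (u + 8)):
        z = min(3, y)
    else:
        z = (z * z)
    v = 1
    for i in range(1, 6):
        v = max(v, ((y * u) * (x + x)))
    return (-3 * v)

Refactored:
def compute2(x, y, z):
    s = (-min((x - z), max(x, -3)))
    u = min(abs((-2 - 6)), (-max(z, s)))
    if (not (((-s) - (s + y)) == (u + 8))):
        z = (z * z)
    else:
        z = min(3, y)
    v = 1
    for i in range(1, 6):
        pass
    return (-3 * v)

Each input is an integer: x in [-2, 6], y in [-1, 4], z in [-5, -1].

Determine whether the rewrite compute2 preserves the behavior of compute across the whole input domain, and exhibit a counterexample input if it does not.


The rewrite breaks on x=-2, y=1, z=-5, where the results are -24 and -3.
compute: s becomes 2; next u becomes -2; next (((-s) - (s + y)) == (u + 8)) evaluates to false; next z becomes 25; next v becomes 1; next at i=1:; next v becomes 8; next at i=2:; next v becomes 8; next at i=3:; next v becomes 8; next at i=4:; next v becomes 8; next at i=5:; next v becomes 8; next final value -24
compute2: s becomes 2; next u becomes -2; next (not (((-s) - (s + y)) == (u + 8))) evaluates to true; next z becomes 25; next v becomes 1; next at i=1:; next at i=2:; next at i=3:; next at i=4:; next at i=5:; next final value -3
verdict: not equivalent; witness: x=-2, y=1, z=-5


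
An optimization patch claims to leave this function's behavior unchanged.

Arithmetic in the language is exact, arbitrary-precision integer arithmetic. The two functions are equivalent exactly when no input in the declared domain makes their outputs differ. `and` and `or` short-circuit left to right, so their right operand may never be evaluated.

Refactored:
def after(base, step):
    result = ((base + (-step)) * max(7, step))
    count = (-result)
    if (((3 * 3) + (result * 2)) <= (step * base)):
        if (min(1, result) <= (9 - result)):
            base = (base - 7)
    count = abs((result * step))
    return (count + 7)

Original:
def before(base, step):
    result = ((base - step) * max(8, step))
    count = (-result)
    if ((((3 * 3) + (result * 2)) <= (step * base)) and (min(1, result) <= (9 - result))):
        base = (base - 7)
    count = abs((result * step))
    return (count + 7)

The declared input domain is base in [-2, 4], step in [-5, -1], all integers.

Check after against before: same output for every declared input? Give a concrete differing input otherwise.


Consider the input base=-2, step=-5.
before: result=24, then count=-24, then ((((3 * 3) + (result * 2)) <= (step * base)) and (min(1, result) <= (9 - result))) is false, then count=120, then returns 127
after: result=21, then count=-21, then (((3 * 3) + (result * 2)) <= (step * base)) is false, then count=105, then returns 112
127 and 112 differ, so these are not the same function on this domain.
verdict: not equivalent; witness: base=-2, step=-5


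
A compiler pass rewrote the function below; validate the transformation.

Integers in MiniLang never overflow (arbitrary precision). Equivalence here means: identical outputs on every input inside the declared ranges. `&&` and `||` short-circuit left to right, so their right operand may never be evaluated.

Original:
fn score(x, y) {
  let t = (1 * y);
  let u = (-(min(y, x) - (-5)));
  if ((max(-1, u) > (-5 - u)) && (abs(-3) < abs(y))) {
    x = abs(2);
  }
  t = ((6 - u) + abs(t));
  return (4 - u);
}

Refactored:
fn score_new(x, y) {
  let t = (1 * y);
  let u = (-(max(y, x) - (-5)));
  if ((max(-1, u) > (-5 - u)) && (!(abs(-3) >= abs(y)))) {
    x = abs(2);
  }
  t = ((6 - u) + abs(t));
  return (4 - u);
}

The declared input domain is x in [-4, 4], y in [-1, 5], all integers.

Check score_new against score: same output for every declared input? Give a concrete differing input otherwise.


The rewrite breaks on x=-4, y=-1, where the results are 5 and 8.
score: t := -1 | u := -1 | ((max(-1, u) > (-5 - u)) && (abs(-3) < abs(y))): false | t := 8 | result 5
score_new: t := -1 | u := -4 | ((max(-1, u) > (-5 - u)) && (!(abs(-3) >= abs(y)))): false | t := 11 | result 8
verdict: not equivalent; witness: x=-4, y=-1


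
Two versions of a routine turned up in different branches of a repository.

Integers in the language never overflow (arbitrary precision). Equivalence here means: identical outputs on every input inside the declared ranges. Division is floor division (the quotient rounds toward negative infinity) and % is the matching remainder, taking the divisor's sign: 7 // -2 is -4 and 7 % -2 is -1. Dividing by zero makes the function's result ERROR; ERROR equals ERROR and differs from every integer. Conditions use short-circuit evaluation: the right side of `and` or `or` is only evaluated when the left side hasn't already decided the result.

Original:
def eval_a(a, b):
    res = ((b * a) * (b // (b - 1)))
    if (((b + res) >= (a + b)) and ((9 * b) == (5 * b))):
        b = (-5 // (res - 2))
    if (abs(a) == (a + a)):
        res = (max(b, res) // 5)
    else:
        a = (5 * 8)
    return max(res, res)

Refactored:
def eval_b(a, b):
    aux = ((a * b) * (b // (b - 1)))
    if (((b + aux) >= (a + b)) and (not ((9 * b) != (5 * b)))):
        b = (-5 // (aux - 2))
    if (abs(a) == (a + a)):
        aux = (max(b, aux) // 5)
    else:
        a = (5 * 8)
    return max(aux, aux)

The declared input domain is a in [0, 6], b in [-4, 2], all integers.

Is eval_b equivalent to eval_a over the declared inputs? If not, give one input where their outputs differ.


The two versions differ — the changes include local variable names differ; comparison usage differs; boolean connective usage differs.
Tracing a=0, b=0: eval_a: res := 0 | (((b + res) >= (a + b)) and ((9 * b) == (5 * b))): true | b := 2 | (abs(a) == (a + a)): true | res := 0 | result 0 | eval_b: aux := 0 | (((b + aux) >= (a + b)) and (not ((9 * b) != (5 * b)))): true | b := 2 | (abs(a) == (a + a)): true | aux := 0 | result 0 — matching result 0.
Sweeping the whole domain (49 inputs) finds no disagreement.
verdict: equivalent


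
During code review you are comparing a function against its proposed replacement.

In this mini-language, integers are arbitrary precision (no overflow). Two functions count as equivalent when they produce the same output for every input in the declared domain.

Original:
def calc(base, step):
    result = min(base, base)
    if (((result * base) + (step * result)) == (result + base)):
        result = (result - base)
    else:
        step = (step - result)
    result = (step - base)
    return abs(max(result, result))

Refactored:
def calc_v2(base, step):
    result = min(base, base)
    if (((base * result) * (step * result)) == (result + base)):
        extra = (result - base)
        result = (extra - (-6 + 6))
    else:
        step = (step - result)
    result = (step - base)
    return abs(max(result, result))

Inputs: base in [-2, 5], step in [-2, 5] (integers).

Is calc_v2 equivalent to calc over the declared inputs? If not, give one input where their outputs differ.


The rewrite breaks on base=-2, step=4, where the results are 6 and 8.
calc: result=-2, then (((result * base) + (step * result)) == (result + base)) is true, then result=0, then result=6, then returns 6
calc_v2: result=-2, then (((base * result) * (step * result)) == (result + base)) is false, then step=6, then result=8, then returns 8
verdict: not equivalent; witness: base=-2, step=4


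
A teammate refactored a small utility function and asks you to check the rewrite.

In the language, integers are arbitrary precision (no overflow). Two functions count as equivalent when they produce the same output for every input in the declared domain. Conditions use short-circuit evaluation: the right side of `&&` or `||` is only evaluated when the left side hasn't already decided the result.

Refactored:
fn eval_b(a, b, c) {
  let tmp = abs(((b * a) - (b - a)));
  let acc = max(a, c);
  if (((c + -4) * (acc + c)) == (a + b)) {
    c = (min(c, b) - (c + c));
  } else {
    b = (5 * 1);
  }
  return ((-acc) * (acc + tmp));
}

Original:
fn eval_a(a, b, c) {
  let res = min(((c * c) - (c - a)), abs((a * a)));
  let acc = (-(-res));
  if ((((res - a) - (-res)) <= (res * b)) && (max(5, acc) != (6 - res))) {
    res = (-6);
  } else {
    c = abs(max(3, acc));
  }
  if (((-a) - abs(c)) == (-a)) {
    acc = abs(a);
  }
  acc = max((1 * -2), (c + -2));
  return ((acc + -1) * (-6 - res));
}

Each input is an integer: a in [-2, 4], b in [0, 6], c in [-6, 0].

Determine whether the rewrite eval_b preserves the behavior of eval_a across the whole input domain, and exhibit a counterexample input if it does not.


Not equivalent: a=-2, b=0, c=-6 separates them (-10 vs 0).
eval_a: res becomes 4; next acc becomes 4; next ((((res - a) - (-res)) <= (res * b)) && (max(5, acc) != (6 - res))) evaluates to false; next c becomes 4; next (((-a) - abs(c)) == (-a)) evaluates to false; next acc becomes 2; next final value -10
eval_b: tmp becomes 2; next acc becomes -2; next (((c + -4) * (acc + c)) == (a + b)) evaluates to false; next b becomes 5; next final value 0
verdict: not equivalent; witness: a=-2, b=0, c=-6


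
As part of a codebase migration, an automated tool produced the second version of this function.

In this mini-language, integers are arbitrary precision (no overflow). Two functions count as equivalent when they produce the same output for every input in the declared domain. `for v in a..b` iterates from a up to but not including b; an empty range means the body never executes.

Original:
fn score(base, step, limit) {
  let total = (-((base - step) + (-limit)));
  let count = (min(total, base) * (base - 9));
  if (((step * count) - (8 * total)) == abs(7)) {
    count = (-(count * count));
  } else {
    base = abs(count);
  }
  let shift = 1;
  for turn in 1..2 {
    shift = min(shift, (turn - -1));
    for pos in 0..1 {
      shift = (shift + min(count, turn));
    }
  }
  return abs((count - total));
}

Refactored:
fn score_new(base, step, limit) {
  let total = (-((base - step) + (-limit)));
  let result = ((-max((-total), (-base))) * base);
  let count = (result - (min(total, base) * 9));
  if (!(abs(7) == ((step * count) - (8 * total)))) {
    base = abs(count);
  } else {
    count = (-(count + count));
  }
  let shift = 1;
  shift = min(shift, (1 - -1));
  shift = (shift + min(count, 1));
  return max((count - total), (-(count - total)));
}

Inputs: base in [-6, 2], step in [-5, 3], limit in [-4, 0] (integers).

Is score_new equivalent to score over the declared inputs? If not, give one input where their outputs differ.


Evaluate both at base=2, step=-1, limit=-4.
score: total = -7; count = 49; (((step * count) - (8 * total)) == abs(7)) -> true; count = -2401; shift = 1; [turn=1]; shift = 1; [pos=0]; shift = -2400; return 2394
score_new: total = -7; result = -14; count = 49; (!(abs(7) == ((step * count) - (8 * total)))) -> false; count = -98; shift = 1; shift = 1; shift = -97; return 91
2394 vs 91 — the two versions disagree here.
verdict: not equivalent; witness: base=2, step=-1, limit=-4


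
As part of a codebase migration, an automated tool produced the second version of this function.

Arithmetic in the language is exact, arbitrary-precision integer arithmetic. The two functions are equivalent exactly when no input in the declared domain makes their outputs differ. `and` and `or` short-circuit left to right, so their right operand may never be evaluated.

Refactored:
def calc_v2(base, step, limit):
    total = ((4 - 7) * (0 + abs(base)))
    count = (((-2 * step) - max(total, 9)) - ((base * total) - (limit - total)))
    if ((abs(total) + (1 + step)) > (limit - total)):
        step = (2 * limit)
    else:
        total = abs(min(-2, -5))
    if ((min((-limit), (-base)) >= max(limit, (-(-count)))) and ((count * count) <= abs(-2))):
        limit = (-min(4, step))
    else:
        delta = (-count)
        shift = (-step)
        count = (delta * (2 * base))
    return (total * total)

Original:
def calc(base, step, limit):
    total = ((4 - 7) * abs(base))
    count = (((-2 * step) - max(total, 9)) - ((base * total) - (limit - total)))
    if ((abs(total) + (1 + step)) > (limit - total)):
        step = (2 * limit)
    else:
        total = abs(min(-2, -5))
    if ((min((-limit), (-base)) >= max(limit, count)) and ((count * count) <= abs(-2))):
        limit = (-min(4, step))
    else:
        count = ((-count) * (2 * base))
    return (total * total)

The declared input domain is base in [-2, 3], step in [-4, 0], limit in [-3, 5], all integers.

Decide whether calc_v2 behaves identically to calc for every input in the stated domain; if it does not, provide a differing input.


Side by side, the visible changes include: statement counts differ; and arithmetic usage differs; and local variable names differ; and constant usage differs.
As a probe, take base=0, step=-2, limit=-2: calc runs total=0, then count=-7, then ((abs(total) + (1 + step)) > (limit - total)) is true, then step=-4, then ((min((-limit), (-base)) >= max(limit, count)) and ((count * count) <= abs(-2))) is false, then count=0, then returns 0; calc_v2 runs total=0, then count=-7, then ((abs(total) + (1 + step)) > (limit - total)) is true, then step=-4, then ((min((-limit), (-base)) >= max(limit, (-(-count)))) and ((count * count) <= abs(-2))) is false, then delta=7, then shift=4, then count=0, then returns 0; both end at 0.
Across all 270 domain points the two functions coincide.
verdict: equivalent
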